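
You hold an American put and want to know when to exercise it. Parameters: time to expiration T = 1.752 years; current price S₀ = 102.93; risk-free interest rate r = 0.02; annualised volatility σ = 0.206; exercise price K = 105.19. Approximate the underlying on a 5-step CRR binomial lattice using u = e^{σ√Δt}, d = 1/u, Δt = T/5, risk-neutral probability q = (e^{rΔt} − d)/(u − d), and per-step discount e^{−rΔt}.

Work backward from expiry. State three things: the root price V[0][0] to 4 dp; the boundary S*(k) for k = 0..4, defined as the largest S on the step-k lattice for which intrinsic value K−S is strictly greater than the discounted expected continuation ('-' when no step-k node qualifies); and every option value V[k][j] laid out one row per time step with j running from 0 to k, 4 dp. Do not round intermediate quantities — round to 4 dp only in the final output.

price = 11.2388
boundary = - - - 71.3949 80.6539
tree:
11.2388
16.9802 5.6172
24.6017 9.5468 1.7404
33.7951 15.6934 3.4935 0.0000
41.9912 24.5361 7.0125 0.0000 0.0000
49.2464 33.7951 14.0763 0.0000 0.0000 0.0000

params: Δt=0.35040 u=1.12969 d=0.88520 q=0.49832 e^(-rΔt)=0.99302
t_5 payoffs: 49.2464 33.7951 14.0763 0.0000 0.0000 0.0000
t_4: node(4,0) S=63.1988 payoff=41.9912 vs cont=41.2566 → 41.9912 [stop]  node(4,1) S=80.6539 payoff=24.5361 vs cont=23.8015 → 24.5361 [stop]  node(4,2) S=102.9300 payoff=2.2600 vs cont=7.0125 → 7.0125 [wait]  node(4,3) S=131.3586 payoff=0.0000 vs cont=0.0000 → 0.0000 [wait]  node(4,4) S=167.6390 payoff=0.0000 vs cont=0.0000 → 0.0000 [wait]  ⇒ S*(4)=80.6539
t_3: node(3,0) S=71.3949 payoff=33.7951 vs cont=33.0605 → 33.7951 [stop]  node(3,1) S=91.1137 payoff=14.0763 vs cont=15.6934 → 15.6934 [wait]  node(3,2) S=116.2787 payoff=0.0000 vs cont=3.4935 → 3.4935 [wait]  node(3,3) S=148.3941 payoff=0.0000 vs cont=0.0000 → 0.0000 [wait]  ⇒ S*(3)=71.3949
t_2: node(2,0) S=80.6539 payoff=24.5361 vs cont=24.6017 → 24.6017 [wait]  node(2,1) S=102.9300 payoff=2.2600 vs cont=9.5468 → 9.5468 [wait]  node(2,2) S=131.3586 payoff=0.0000 vs cont=1.7404 → 1.7404 [wait]  ⇒ S*(2)=-
t_1: node(1,0) S=91.1137 payoff=14.0763 vs cont=16.9802 → 16.9802 [wait]  node(1,1) S=116.2787 payoff=0.0000 vs cont=5.6172 → 5.6172 [wait]  ⇒ S*(1)=-
t_0: node(0,0) S=102.9300 payoff=2.2600 vs cont=11.2388 → 11.2388 [wait]  ⇒ S*(0)=-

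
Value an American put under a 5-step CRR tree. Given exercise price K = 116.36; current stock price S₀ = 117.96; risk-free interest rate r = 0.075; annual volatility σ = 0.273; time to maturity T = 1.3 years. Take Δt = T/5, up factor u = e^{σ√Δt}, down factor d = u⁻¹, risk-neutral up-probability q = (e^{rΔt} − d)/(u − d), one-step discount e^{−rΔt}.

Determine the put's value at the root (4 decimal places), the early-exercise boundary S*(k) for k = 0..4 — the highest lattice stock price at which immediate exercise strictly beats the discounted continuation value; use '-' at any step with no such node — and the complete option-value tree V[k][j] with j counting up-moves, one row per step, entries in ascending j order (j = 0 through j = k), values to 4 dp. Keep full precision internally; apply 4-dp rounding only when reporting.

price = 10.0823
boundary = - - 89.2944 77.6907 89.2944
tree:
10.0823
16.8411 4.5963
27.0656 8.6004 1.2956
38.6693 15.6064 2.8457 0.0000
48.7651 27.0656 6.2504 0.0000 0.0000
57.5490 38.6693 13.7288 0.0000 0.0000 0.0000

params: Δt=0.26000 u=1.14936 d=0.87005 q=0.53576 e^(-rΔt)=0.98069
t_5 payoffs: 57.5490 38.6693 13.7288 0.0000 0.0000 0.0000
t_4: node(4,0) S=67.5949 payoff=48.7651 vs cont=46.5181 → 48.7651 [stop]  node(4,1) S=89.2944 payoff=27.0656 vs cont=24.8185 → 27.0656 [stop]  node(4,2) S=117.9600 payoff=0.0000 vs cont=6.2504 → 6.2504 [wait]  node(4,3) S=155.8279 payoff=0.0000 vs cont=0.0000 → 0.0000 [wait]  node(4,4) S=205.8522 payoff=0.0000 vs cont=0.0000 → 0.0000 [wait]  ⇒ S*(4)=89.2944
t_3: node(3,0) S=77.6907 payoff=38.6693 vs cont=36.4222 → 38.6693 [stop]  node(3,1) S=102.6312 payoff=13.7288 vs cont=15.6064 → 15.6064 [wait]  node(3,2) S=135.5782 payoff=0.0000 vs cont=2.8457 → 2.8457 [wait]  node(3,3) S=179.1020 payoff=0.0000 vs cont=0.0000 → 0.0000 [wait]  ⇒ S*(3)=77.6907
t_2: node(2,0) S=89.2944 payoff=27.0656 vs cont=25.8051 → 27.0656 [stop]  node(2,1) S=117.9600 payoff=0.0000 vs cont=8.6004 → 8.6004 [wait]  node(2,2) S=155.8279 payoff=0.0000 vs cont=1.2956 → 1.2956 [wait]  ⇒ S*(2)=89.2944
t_1: node(1,0) S=102.6312 payoff=13.7288 vs cont=16.8411 → 16.8411 [wait]  node(1,1) S=135.5782 payoff=0.0000 vs cont=4.5963 → 4.5963 [wait]  ⇒ S*(1)=-
t_0: node(0,0) S=117.9600 payoff=0.0000 vs cont=10.0823 → 10.0823 [wait]  ⇒ S*(0)=-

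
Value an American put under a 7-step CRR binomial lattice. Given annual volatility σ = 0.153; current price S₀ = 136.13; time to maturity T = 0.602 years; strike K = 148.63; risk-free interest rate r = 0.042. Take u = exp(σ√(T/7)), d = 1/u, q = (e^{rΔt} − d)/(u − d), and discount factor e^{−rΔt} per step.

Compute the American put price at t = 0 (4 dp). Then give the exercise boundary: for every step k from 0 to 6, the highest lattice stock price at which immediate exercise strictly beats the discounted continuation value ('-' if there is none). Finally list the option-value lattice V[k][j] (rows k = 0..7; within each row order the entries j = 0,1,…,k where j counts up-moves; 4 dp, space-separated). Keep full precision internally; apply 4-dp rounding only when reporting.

price = 13.2673
boundary = - 130.1571 124.4462 130.1571 124.4462 130.1571 136.1300
tree:
13.2673
18.4729 8.7250
24.1838 12.9464 5.0275
29.6441 18.4729 8.1163 2.3128
34.8648 24.1838 12.5751 4.2034 0.6459
39.8564 29.6441 18.4729 7.4118 1.3766 0.0000
44.6291 34.8648 24.1838 12.5000 2.9339 0.0000 0.0000
49.1923 39.8564 29.6441 18.4729 6.2530 0.0000 0.0000 0.0000

params: Δt=0.08600 u=1.04589 d=0.95612 q=0.52910 e^(-rΔt)=0.99639
t_7 payoffs: 49.1923 39.8564 29.6441 18.4729 6.2530 0.0000 0.0000 0.0000
t_6: node(6,0) S=104.0009 payoff=44.6291 vs cont=44.0932 → 44.6291 [stop]  node(6,1) S=113.7652 payoff=34.8648 vs cont=34.3289 → 34.8648 [stop]  node(6,2) S=124.4462 payoff=24.1838 vs cont=23.6479 → 24.1838 [stop]  node(6,3) S=136.1300 payoff=12.5000 vs cont=11.9641 → 12.5000 [stop]  node(6,4) S=148.9107 payoff=0.0000 vs cont=2.9339 → 2.9339 [wait]  node(6,5) S=162.8914 payoff=0.0000 vs cont=0.0000 → 0.0000 [wait]  node(6,6) S=178.1847 payoff=0.0000 vs cont=0.0000 → 0.0000 [wait]  ⇒ S*(6)=136.1300
t_5: node(5,0) S=108.7736 payoff=39.8564 vs cont=39.3206 → 39.8564 [stop]  node(5,1) S=118.9859 payoff=29.6441 vs cont=29.1082 → 29.6441 [stop]  node(5,2) S=130.1571 payoff=18.4729 vs cont=17.9371 → 18.4729 [stop]  node(5,3) S=142.3770 payoff=6.2530 vs cont=7.4118 → 7.4118 [wait]  node(5,4) S=155.7443 payoff=0.0000 vs cont=1.3766 → 1.3766 [wait]  node(5,5) S=170.3666 payoff=0.0000 vs cont=0.0000 → 0.0000 [wait]  ⇒ S*(5)=130.1571
t_4: node(4,0) S=113.7652 payoff=34.8648 vs cont=34.3289 → 34.8648 [stop]  node(4,1) S=124.4462 payoff=24.1838 vs cont=23.6479 → 24.1838 [stop]  node(4,2) S=136.1300 payoff=12.5000 vs cont=12.5751 → 12.5751 [wait]  node(4,3) S=148.9107 payoff=0.0000 vs cont=4.2034 → 4.2034 [wait]  node(4,4) S=162.8914 payoff=0.0000 vs cont=0.6459 → 0.6459 [wait]  ⇒ S*(4)=124.4462
t_3: node(3,0) S=118.9859 payoff=29.6441 vs cont=29.1082 → 29.6441 [stop]  node(3,1) S=130.1571 payoff=18.4729 vs cont=17.9766 → 18.4729 [stop]  node(3,2) S=142.3770 payoff=6.2530 vs cont=8.1163 → 8.1163 [wait]  node(3,3) S=155.7443 payoff=0.0000 vs cont=2.3128 → 2.3128 [wait]  ⇒ S*(3)=130.1571
t_2: node(2,0) S=124.4462 payoff=24.1838 vs cont=23.6479 → 24.1838 [stop]  node(2,1) S=136.1300 payoff=12.5000 vs cont=12.9464 → 12.9464 [wait]  node(2,2) S=148.9107 payoff=0.0000 vs cont=5.0275 → 5.0275 [wait]  ⇒ S*(2)=124.4462
t_1: node(1,0) S=130.1571 payoff=18.4729 vs cont=18.1724 → 18.4729 [stop]  node(1,1) S=142.3770 payoff=6.2530 vs cont=8.7250 → 8.7250 [wait]  ⇒ S*(1)=130.1571
t_0: node(0,0) S=136.1300 payoff=12.5000 vs cont=13.2673 → 13.2673 [wait]  ⇒ S*(0)=-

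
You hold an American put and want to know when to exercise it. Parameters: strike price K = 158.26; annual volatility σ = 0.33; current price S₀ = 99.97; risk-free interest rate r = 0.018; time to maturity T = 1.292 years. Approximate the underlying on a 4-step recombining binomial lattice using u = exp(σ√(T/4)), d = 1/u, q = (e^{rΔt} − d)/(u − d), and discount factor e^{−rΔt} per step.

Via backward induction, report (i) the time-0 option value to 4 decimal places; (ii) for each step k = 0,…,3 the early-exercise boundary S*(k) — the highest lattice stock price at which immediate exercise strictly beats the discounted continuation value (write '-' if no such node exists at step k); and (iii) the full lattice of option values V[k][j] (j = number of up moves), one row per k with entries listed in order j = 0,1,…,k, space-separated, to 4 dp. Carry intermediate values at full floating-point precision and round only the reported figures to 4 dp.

Δt=0.32300  u=1.20629  d=0.82899  q=0.46870  discount=0.99420
step 4 (expiry): payoffs max(K−S,0) = 111.0468 89.5585 58.2900 12.7902 0.0000
step 3: (k=3,j=0): S=56.9528, (K−S)⁺=101.3072, hold=100.3898 ⇒ V=101.3072 exercise | (k=3,j=1): S=82.8740, (K−S)⁺=75.3860, hold=74.4686 ⇒ V=75.3860 exercise | (k=3,j=2): S=120.5928, (K−S)⁺=37.6672, hold=36.7498 ⇒ V=37.6672 exercise | (k=3,j=3): S=175.4787, (K−S)⁺=0.0000, hold=6.7560 ⇒ V=6.7560 continue  boundary S*=120.5928
step 2: (k=2,j=0): S=68.7015, (K−S)⁺=89.5585, hold=88.6410 ⇒ V=89.5585 exercise | (k=2,j=1): S=99.9700, (K−S)⁺=58.2900, hold=57.3725 ⇒ V=58.2900 exercise | (k=2,j=2): S=145.4698, (K−S)⁺=12.7902, hold=23.0446 ⇒ V=23.0446 continue  boundary S*=99.9700
step 1: (k=1,j=0): S=82.8740, (K−S)⁺=75.3860, hold=74.4686 ⇒ V=75.3860 exercise | (k=1,j=1): S=120.5928, (K−S)⁺=37.6672, hold=41.5282 ⇒ V=41.5282 continue  boundary S*=82.8740
step 0: (k=0,j=0): S=99.9700, (K−S)⁺=58.2900, hold=59.1717 ⇒ V=59.1717 continue  boundary S*=-

price = 59.1717
boundary = - 82.8740 99.9700 120.5928
tree:
59.1717
75.3860 41.5282
89.5585 58.2900 23.0446
101.3072 75.3860 37.6672 6.7560
111.0468 89.5585 58.2900 12.7902 0.0000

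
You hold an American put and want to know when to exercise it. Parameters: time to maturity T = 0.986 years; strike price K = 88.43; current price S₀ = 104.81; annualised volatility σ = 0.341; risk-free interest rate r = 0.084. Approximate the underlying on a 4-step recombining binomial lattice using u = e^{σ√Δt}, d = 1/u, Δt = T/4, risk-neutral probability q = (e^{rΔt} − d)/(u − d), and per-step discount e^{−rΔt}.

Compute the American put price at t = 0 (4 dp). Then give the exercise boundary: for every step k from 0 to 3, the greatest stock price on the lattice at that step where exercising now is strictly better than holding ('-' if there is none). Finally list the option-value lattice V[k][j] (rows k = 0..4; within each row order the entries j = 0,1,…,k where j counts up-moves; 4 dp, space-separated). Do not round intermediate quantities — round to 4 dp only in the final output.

price = 4.8344
boundary = - - - 63.0698
tree:
4.8344
8.7188 1.4330
15.2288 3.0432 0.0000
25.3602 6.4629 0.0000 0.0000
35.1831 13.7252 0.0000 0.0000 0.0000

params: Δt=0.24650 u=1.18448 d=0.84425 q=0.51927 e^(-rΔt)=0.97951
t_4 payoffs: 35.1831 13.7252 0.0000 0.0000 0.0000
t_3: node(3,0) S=63.0698 payoff=25.3602 vs cont=23.5480 → 25.3602 [stop]  node(3,1) S=88.4862 payoff=0.0000 vs cont=6.4629 → 6.4629 [wait]  node(3,2) S=124.1452 payoff=0.0000 vs cont=0.0000 → 0.0000 [wait]  node(3,3) S=174.1742 payoff=0.0000 vs cont=0.0000 → 0.0000 [wait]  ⇒ S*(3)=63.0698
t_2: node(2,0) S=74.7048 payoff=13.7252 vs cont=15.2288 → 15.2288 [wait]  node(2,1) S=104.8100 payoff=0.0000 vs cont=3.0432 → 3.0432 [wait]  node(2,2) S=147.0472 payoff=0.0000 vs cont=0.0000 → 0.0000 [wait]  ⇒ S*(2)=-
t_1: node(1,0) S=88.4862 payoff=0.0000 vs cont=8.7188 → 8.7188 [wait]  node(1,1) S=124.1452 payoff=0.0000 vs cont=1.4330 → 1.4330 [wait]  ⇒ S*(1)=-
t_0: node(0,0) S=104.8100 payoff=0.0000 vs cont=4.8344 → 4.8344 [wait]  ⇒ S*(0)=-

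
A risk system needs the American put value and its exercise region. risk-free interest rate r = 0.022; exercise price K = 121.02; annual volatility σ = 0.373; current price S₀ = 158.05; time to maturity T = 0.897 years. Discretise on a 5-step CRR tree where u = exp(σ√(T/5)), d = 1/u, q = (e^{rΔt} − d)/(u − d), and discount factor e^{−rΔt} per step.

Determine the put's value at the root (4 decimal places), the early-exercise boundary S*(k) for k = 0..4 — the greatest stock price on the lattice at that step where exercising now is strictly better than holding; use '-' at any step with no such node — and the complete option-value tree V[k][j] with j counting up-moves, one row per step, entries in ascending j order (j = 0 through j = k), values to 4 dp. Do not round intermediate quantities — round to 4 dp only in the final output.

price = 6.0457
boundary = - - - - 84.0125
tree:
6.0457
9.9766 1.7175
16.0702 3.2721 0.0000
25.0207 6.2341 0.0000 0.0000
37.0075 11.8773 0.0000 0.0000 0.0000
49.2850 22.6288 0.0000 0.0000 0.0000 0.0000

params: Δt=0.17940 u=1.17115 d=0.85386 q=0.47305 e^(-rΔt)=0.99606
t_5 payoffs: 49.2850 22.6288 0.0000 0.0000 0.0000 0.0000
t_4: node(4,0) S=84.0125 payoff=37.0075 vs cont=36.5308 → 37.0075 [stop]  node(4,1) S=115.2310 payoff=5.7890 vs cont=11.8773 → 11.8773 [wait]  node(4,2) S=158.0500 payoff=0.0000 vs cont=0.0000 → 0.0000 [wait]  node(4,3) S=216.7803 payoff=0.0000 vs cont=0.0000 → 0.0000 [wait]  node(4,4) S=297.3344 payoff=0.0000 vs cont=0.0000 → 0.0000 [wait]  ⇒ S*(4)=84.0125
t_3: node(3,0) S=98.3912 payoff=22.6288 vs cont=25.0207 → 25.0207 [wait]  node(3,1) S=134.9528 payoff=0.0000 vs cont=6.2341 → 6.2341 [wait]  node(3,2) S=185.1003 payoff=0.0000 vs cont=0.0000 → 0.0000 [wait]  node(3,3) S=253.8824 payoff=0.0000 vs cont=0.0000 → 0.0000 [wait]  ⇒ S*(3)=-
t_2: node(2,0) S=115.2310 payoff=5.7890 vs cont=16.0702 → 16.0702 [wait]  node(2,1) S=158.0500 payoff=0.0000 vs cont=3.2721 → 3.2721 [wait]  node(2,2) S=216.7803 payoff=0.0000 vs cont=0.0000 → 0.0000 [wait]  ⇒ S*(2)=-
t_1: node(1,0) S=134.9528 payoff=0.0000 vs cont=9.9766 → 9.9766 [wait]  node(1,1) S=185.1003 payoff=0.0000 vs cont=1.7175 → 1.7175 [wait]  ⇒ S*(1)=-
t_0: node(0,0) S=158.0500 payoff=0.0000 vs cont=6.0457 → 6.0457 [wait]  ⇒ S*(0)=-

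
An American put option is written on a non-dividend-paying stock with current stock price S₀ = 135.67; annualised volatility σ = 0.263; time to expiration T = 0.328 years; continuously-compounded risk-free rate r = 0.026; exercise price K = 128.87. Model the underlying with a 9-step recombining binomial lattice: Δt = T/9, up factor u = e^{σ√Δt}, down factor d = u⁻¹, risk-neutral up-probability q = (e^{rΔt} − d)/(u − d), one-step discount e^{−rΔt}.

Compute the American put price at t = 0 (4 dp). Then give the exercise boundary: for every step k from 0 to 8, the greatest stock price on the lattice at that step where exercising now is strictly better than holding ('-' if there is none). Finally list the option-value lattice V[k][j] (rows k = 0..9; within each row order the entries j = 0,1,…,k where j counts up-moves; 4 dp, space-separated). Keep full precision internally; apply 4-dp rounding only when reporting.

price = 4.4621
boundary = - - - - - 105.5502 110.9849 116.6995 122.7083
tree:
4.4621
6.6318 2.2737
9.5860 3.6533 0.8811
13.4127 5.7298 1.5578 0.1977
18.0704 8.7222 2.7108 0.3933 0.0000
23.3198 12.7897 4.6204 0.7825 0.0000 0.0000
28.4884 17.8851 7.6548 1.5567 0.0000 0.0000 0.0000
33.4040 23.3198 12.1705 3.0971 0.0000 0.0000 0.0000 0.0000
38.0788 28.4884 17.8851 6.1617 0.0000 0.0000 0.0000 0.0000 0.0000
42.5246 33.4040 23.3198 12.1705 0.0000 0.0000 0.0000 0.0000 0.0000 0.0000

params: Δt=0.03644 u=1.05149 d=0.95103 q=0.49689 e^(-rΔt)=0.99905
t_9 payoffs: 42.5246 33.4040 23.3198 12.1705 0.0000 0.0000 0.0000 0.0000 0.0000 0.0000
t_8: node(8,0) S=90.7912 payoff=38.0788 vs cont=37.9567 → 38.0788 [stop]  node(8,1) S=100.3816 payoff=28.4884 vs cont=28.3664 → 28.4884 [stop]  node(8,2) S=110.9849 payoff=17.8851 vs cont=17.7630 → 17.8851 [stop]  node(8,3) S=122.7083 payoff=6.1617 vs cont=6.1173 → 6.1617 [stop]  node(8,4) S=135.6700 payoff=0.0000 vs cont=0.0000 → 0.0000 [wait]  node(8,5) S=150.0009 payoff=0.0000 vs cont=0.0000 → 0.0000 [wait]  node(8,6) S=165.8455 payoff=0.0000 vs cont=0.0000 → 0.0000 [wait]  node(8,7) S=183.3638 payoff=0.0000 vs cont=0.0000 → 0.0000 [wait]  node(8,8) S=202.7326 payoff=0.0000 vs cont=0.0000 → 0.0000 [wait]  ⇒ S*(8)=122.7083
t_7: node(7,0) S=95.4660 payoff=33.4040 vs cont=33.2819 → 33.4040 [stop]  node(7,1) S=105.5502 payoff=23.3198 vs cont=23.1978 → 23.3198 [stop]  node(7,2) S=116.6995 payoff=12.1705 vs cont=12.0485 → 12.1705 [stop]  node(7,3) S=129.0265 payoff=0.0000 vs cont=3.0971 → 3.0971 [wait]  node(7,4) S=142.6556 payoff=0.0000 vs cont=0.0000 → 0.0000 [wait]  node(7,5) S=157.7244 payoff=0.0000 vs cont=0.0000 → 0.0000 [wait]  node(7,6) S=174.3848 payoff=0.0000 vs cont=0.0000 → 0.0000 [wait]  node(7,7) S=192.8052 payoff=0.0000 vs cont=0.0000 → 0.0000 [wait]  ⇒ S*(7)=116.6995
t_6: node(6,0) S=100.3816 payoff=28.4884 vs cont=28.3664 → 28.4884 [stop]  node(6,1) S=110.9849 payoff=17.8851 vs cont=17.7630 → 17.8851 [stop]  node(6,2) S=122.7083 payoff=6.1617 vs cont=7.6548 → 7.6548 [wait]  node(6,3) S=135.6700 payoff=0.0000 vs cont=1.5567 → 1.5567 [wait]  node(6,4) S=150.0009 payoff=0.0000 vs cont=0.0000 → 0.0000 [wait]  node(6,5) S=165.8455 payoff=0.0000 vs cont=0.0000 → 0.0000 [wait]  node(6,6) S=183.3638 payoff=0.0000 vs cont=0.0000 → 0.0000 [wait]  ⇒ S*(6)=110.9849
t_5: node(5,0) S=105.5502 payoff=23.3198 vs cont=23.1978 → 23.3198 [stop]  node(5,1) S=116.6995 payoff=12.1705 vs cont=12.7897 → 12.7897 [wait]  node(5,2) S=129.0265 payoff=0.0000 vs cont=4.6204 → 4.6204 [wait]  node(5,3) S=142.6556 payoff=0.0000 vs cont=0.7825 → 0.7825 [wait]  node(5,4) S=157.7244 payoff=0.0000 vs cont=0.0000 → 0.0000 [wait]  node(5,5) S=174.3848 payoff=0.0000 vs cont=0.0000 → 0.0000 [wait]  ⇒ S*(5)=105.5502
t_4: node(4,0) S=110.9849 payoff=17.8851 vs cont=18.0704 → 18.0704 [wait]  node(4,1) S=122.7083 payoff=6.1617 vs cont=8.7222 → 8.7222 [wait]  node(4,2) S=135.6700 payoff=0.0000 vs cont=2.7108 → 2.7108 [wait]  node(4,3) S=150.0009 payoff=0.0000 vs cont=0.3933 → 0.3933 [wait]  node(4,4) S=165.8455 payoff=0.0000 vs cont=0.0000 → 0.0000 [wait]  ⇒ S*(4)=-
t_3: node(3,0) S=116.6995 payoff=12.1705 vs cont=13.4127 → 13.4127 [wait]  node(3,1) S=129.0265 payoff=0.0000 vs cont=5.7298 → 5.7298 [wait]  node(3,2) S=142.6556 payoff=0.0000 vs cont=1.5578 → 1.5578 [wait]  node(3,3) S=157.7244 payoff=0.0000 vs cont=0.1977 → 0.1977 [wait]  ⇒ S*(3)=-
t_2: node(2,0) S=122.7083 payoff=6.1617 vs cont=9.5860 → 9.5860 [wait]  node(2,1) S=135.6700 payoff=0.0000 vs cont=3.6533 → 3.6533 [wait]  node(2,2) S=150.0009 payoff=0.0000 vs cont=0.8811 → 0.8811 [wait]  ⇒ S*(2)=-
t_1: node(1,0) S=129.0265 payoff=0.0000 vs cont=6.6318 → 6.6318 [wait]  node(1,1) S=142.6556 payoff=0.0000 vs cont=2.2737 → 2.2737 [wait]  ⇒ S*(1)=-
t_0: node(0,0) S=135.6700 payoff=0.0000 vs cont=4.4621 → 4.4621 [wait]  ⇒ S*(0)=-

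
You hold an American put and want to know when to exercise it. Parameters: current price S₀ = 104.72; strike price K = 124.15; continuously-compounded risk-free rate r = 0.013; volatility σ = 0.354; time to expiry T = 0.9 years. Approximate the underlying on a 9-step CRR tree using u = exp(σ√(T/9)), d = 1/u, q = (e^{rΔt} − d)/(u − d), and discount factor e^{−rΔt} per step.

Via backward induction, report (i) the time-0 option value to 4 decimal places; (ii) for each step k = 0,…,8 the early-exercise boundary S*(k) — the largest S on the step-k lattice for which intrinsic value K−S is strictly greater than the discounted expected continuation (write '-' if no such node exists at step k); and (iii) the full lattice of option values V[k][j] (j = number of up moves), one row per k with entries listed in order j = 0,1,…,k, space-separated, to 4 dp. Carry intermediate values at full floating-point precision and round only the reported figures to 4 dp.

price = 26.2426
boundary = - - - 74.8478 66.9209 74.8478 83.7136 93.6295 104.7200
tree:
26.2426
33.3377 18.5610
41.1558 24.8853 11.7006
49.3022 32.3658 16.7788 6.1832
57.2291 40.6891 23.3586 9.6345 2.4287
64.3164 49.3022 31.3879 14.6483 4.1818 0.5196
70.6532 57.2291 40.4364 21.5856 7.1074 0.9963 0.0000
76.3188 64.3164 49.3022 30.5205 11.8808 1.9106 0.0000 0.0000
81.3844 70.6532 57.2291 40.4364 19.4300 3.6638 0.0000 0.0000 0.0000
85.9136 76.3188 64.3164 49.3022 30.5205 7.0258 0.0000 0.0000 0.0000 0.0000

Δt=0.10000, u=1.11845, d=0.89409, q=0.47784, disc=e^(-rΔt)=0.99870
k=9 terminal: V=max(K-S,0) → 85.9136 76.3188 64.3164 49.3022 30.5205 7.0258 0.0000 0.0000 0.0000 0.0000
k=8: j=0 S=42.7656 intr=81.3844 cont=81.2232 V=81.3844[EX]; j=1 S=53.4968 intr=70.6532 cont=70.4919 V=70.6532[EX]; j=2 S=66.9209 intr=57.2291 cont=57.0678 V=57.2291[EX]; j=3 S=83.7136 intr=40.4364 cont=40.2752 V=40.4364[EX]; j=4 S=104.7200 intr=19.4300 cont=19.2687 V=19.4300[EX]; j=5 S=130.9976 intr=0.0000 cont=3.6638 V=3.6638[hold]; j=6 S=163.8692 intr=0.0000 cont=0.0000 V=0.0000[hold]; j=7 S=204.9893 intr=0.0000 cont=0.0000 V=0.0000[hold]; j=8 S=256.4278 intr=0.0000 cont=0.0000 V=0.0000[hold]  S*(8)=104.7200
k=7: j=0 S=47.8312 intr=76.3188 cont=76.1575 V=76.3188[EX]; j=1 S=59.8336 intr=64.3164 cont=64.1551 V=64.3164[EX]; j=2 S=74.8478 intr=49.3022 cont=49.1409 V=49.3022[EX]; j=3 S=93.6295 intr=30.5205 cont=30.3592 V=30.5205[EX]; j=4 S=117.1242 intr=7.0258 cont=11.8808 V=11.8808[hold]; j=5 S=146.5144 intr=0.0000 cont=1.9106 V=1.9106[hold]; j=6 S=183.2797 intr=0.0000 cont=0.0000 V=0.0000[hold]; j=7 S=229.2705 intr=0.0000 cont=0.0000 V=0.0000[hold]  S*(7)=93.6295
k=6: j=0 S=53.4968 intr=70.6532 cont=70.4919 V=70.6532[EX]; j=1 S=66.9209 intr=57.2291 cont=57.0678 V=57.2291[EX]; j=2 S=83.7136 intr=40.4364 cont=40.2752 V=40.4364[EX]; j=3 S=104.7200 intr=19.4300 cont=21.5856 V=21.5856[hold]; j=4 S=130.9976 intr=0.0000 cont=7.1074 V=7.1074[hold]; j=5 S=163.8692 intr=0.0000 cont=0.9963 V=0.9963[hold]; j=6 S=204.9893 intr=0.0000 cont=0.0000 V=0.0000[hold]  S*(6)=83.7136
k=5: j=0 S=59.8336 intr=64.3164 cont=64.1551 V=64.3164[EX]; j=1 S=74.8478 intr=49.3022 cont=49.1409 V=49.3022[EX]; j=2 S=93.6295 intr=30.5205 cont=31.3879 V=31.3879[hold]; j=3 S=117.1242 intr=7.0258 cont=14.6483 V=14.6483[hold]; j=4 S=146.5144 intr=0.0000 cont=4.1818 V=4.1818[hold]; j=5 S=183.2797 intr=0.0000 cont=0.5196 V=0.5196[hold]  S*(5)=74.8478
k=4: j=0 S=66.9209 intr=57.2291 cont=57.0678 V=57.2291[EX]; j=1 S=83.7136 intr=40.4364 cont=40.6891 V=40.6891[hold]; j=2 S=104.7200 intr=19.4300 cont=23.3586 V=23.3586[hold]; j=3 S=130.9976 intr=0.0000 cont=9.6345 V=9.6345[hold]; j=4 S=163.8692 intr=0.0000 cont=2.4287 V=2.4287[hold]  S*(4)=66.9209
k=3: j=0 S=74.8478 intr=49.3022 cont=49.2615 V=49.3022[EX]; j=1 S=93.6295 intr=30.5205 cont=32.3658 V=32.3658[hold]; j=2 S=117.1242 intr=7.0258 cont=16.7788 V=16.7788[hold]; j=3 S=146.5144 intr=0.0000 cont=6.1832 V=6.1832[hold]  S*(3)=74.8478
k=2: j=0 S=83.7136 intr=40.4364 cont=41.1558 V=41.1558[hold]; j=1 S=104.7200 intr=19.4300 cont=24.8853 V=24.8853[hold]; j=2 S=130.9976 intr=0.0000 cont=11.7006 V=11.7006[hold]  S*(2)=-
k=1: j=0 S=93.6295 intr=30.5205 cont=33.3377 V=33.3377[hold]; j=1 S=117.1242 intr=7.0258 cont=18.5610 V=18.5610[hold]  S*(1)=-
k=0: j=0 S=104.7200 intr=19.4300 cont=26.2426 V=26.2426[hold]  S*(0)=-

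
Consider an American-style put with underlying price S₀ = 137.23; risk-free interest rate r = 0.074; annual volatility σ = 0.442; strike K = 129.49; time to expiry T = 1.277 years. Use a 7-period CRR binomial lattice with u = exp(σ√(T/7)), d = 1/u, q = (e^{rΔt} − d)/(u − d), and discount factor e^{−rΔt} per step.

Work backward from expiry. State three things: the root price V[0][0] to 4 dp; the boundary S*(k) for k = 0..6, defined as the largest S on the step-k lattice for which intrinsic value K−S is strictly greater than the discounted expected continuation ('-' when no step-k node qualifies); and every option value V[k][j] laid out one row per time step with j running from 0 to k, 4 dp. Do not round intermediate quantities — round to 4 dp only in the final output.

params: Δt=0.18243 u=1.20778 d=0.82796 q=0.48873 e^(-rΔt)=0.98659
t_7 payoffs: 92.8859 76.0943 51.5997 15.8685 0.0000 0.0000 0.0000 0.0000
t_6: node(6,0) S=44.2097 payoff=85.2803 vs cont=83.5439 → 85.2803 [stop]  node(6,1) S=64.4904 payoff=64.9996 vs cont=63.2633 → 64.9996 [stop]  node(6,2) S=94.0745 payoff=35.4155 vs cont=33.6791 → 35.4155 [stop]  node(6,3) S=137.2300 payoff=0.0000 vs cont=8.0043 → 8.0043 [wait]  node(6,4) S=200.1825 payoff=0.0000 vs cont=0.0000 → 0.0000 [wait]  node(6,5) S=292.0136 payoff=0.0000 vs cont=0.0000 → 0.0000 [wait]  node(6,6) S=425.9711 payoff=0.0000 vs cont=0.0000 → 0.0000 [wait]  ⇒ S*(6)=94.0745
t_5: node(5,0) S=53.3957 payoff=76.0943 vs cont=74.3579 → 76.0943 [stop]  node(5,1) S=77.8903 payoff=51.5997 vs cont=49.8633 → 51.5997 [stop]  node(5,2) S=113.6215 payoff=15.8685 vs cont=21.7237 → 21.7237 [wait]  node(5,3) S=165.7439 payoff=0.0000 vs cont=4.0375 → 4.0375 [wait]  node(5,4) S=241.7768 payoff=0.0000 vs cont=0.0000 → 0.0000 [wait]  node(5,5) S=352.6888 payoff=0.0000 vs cont=0.0000 → 0.0000 [wait]  ⇒ S*(5)=77.8903
t_4: node(4,0) S=64.4904 payoff=64.9996 vs cont=63.2633 → 64.9996 [stop]  node(4,1) S=94.0745 payoff=35.4155 vs cont=36.5024 → 36.5024 [wait]  node(4,2) S=137.2300 payoff=0.0000 vs cont=12.9046 → 12.9046 [wait]  node(4,3) S=200.1825 payoff=0.0000 vs cont=2.0366 → 2.0366 [wait]  node(4,4) S=292.0136 payoff=0.0000 vs cont=0.0000 → 0.0000 [wait]  ⇒ S*(4)=64.4904
t_3: node(3,0) S=77.8903 payoff=51.5997 vs cont=50.3874 → 51.5997 [stop]  node(3,1) S=113.6215 payoff=15.8685 vs cont=24.6347 → 24.6347 [wait]  node(3,2) S=165.7439 payoff=0.0000 vs cont=7.4913 → 7.4913 [wait]  node(3,3) S=241.7768 payoff=0.0000 vs cont=1.0273 → 1.0273 [wait]  ⇒ S*(3)=77.8903
t_2: node(2,0) S=94.0745 payoff=35.4155 vs cont=37.9060 → 37.9060 [wait]  node(2,1) S=137.2300 payoff=0.0000 vs cont=16.0383 → 16.0383 [wait]  node(2,2) S=200.1825 payoff=0.0000 vs cont=4.2741 → 4.2741 [wait]  ⇒ S*(2)=-
t_1: node(1,0) S=113.6215 payoff=15.8685 vs cont=26.8537 → 26.8537 [wait]  node(1,1) S=165.7439 payoff=0.0000 vs cont=10.1508 → 10.1508 [wait]  ⇒ S*(1)=-
t_0: node(0,0) S=137.2300 payoff=0.0000 vs cont=18.4399 → 18.4399 [wait]  ⇒ S*(0)=-

price = 18.4399
boundary = - - - 77.8903 64.4904 77.8903 94.0745
tree:
18.4399
26.8537 10.1508
37.9060 16.0383 4.2741
51.5997 24.6347 7.4913 1.0273
64.9996 36.5024 12.9046 2.0366 0.0000
76.0943 51.5997 21.7237 4.0375 0.0000 0.0000
85.2803 64.9996 35.4155 8.0043 0.0000 0.0000 0.0000
92.8859 76.0943 51.5997 15.8685 0.0000 0.0000 0.0000 0.0000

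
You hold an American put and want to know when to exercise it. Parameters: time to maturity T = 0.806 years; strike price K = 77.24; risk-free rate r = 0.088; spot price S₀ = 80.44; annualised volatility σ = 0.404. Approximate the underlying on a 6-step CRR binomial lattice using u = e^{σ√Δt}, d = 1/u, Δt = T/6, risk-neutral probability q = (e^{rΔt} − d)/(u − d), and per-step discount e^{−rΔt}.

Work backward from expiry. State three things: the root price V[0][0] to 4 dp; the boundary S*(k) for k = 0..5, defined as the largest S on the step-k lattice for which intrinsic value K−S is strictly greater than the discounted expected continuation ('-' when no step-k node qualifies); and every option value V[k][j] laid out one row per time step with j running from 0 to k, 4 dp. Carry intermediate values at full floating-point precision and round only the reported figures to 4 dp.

params: Δt=0.13433 u=1.15960 d=0.86237 q=0.50306 e^(-rΔt)=0.98825
t_6 payoffs: 44.1550 32.7518 17.4184 0.0000 0.0000 0.0000 0.0000
t_5: node(5,0) S=38.3652 payoff=38.8748 vs cont=37.9671 → 38.8748 [stop]  node(5,1) S=51.5883 payoff=25.6517 vs cont=24.7440 → 25.6517 [stop]  node(5,2) S=69.3690 payoff=7.8710 vs cont=8.5542 → 8.5542 [wait]  node(5,3) S=93.2779 payoff=0.0000 vs cont=0.0000 → 0.0000 [wait]  node(5,4) S=125.4275 payoff=0.0000 vs cont=0.0000 → 0.0000 [wait]  node(5,5) S=168.6579 payoff=0.0000 vs cont=0.0000 → 0.0000 [wait]  ⇒ S*(5)=51.5883
t_4: node(4,0) S=44.4882 payoff=32.7518 vs cont=31.8441 → 32.7518 [stop]  node(4,1) S=59.8216 payoff=17.4184 vs cont=16.8503 → 17.4184 [stop]  node(4,2) S=80.4400 payoff=0.0000 vs cont=4.2010 → 4.2010 [wait]  node(4,3) S=108.1648 payoff=0.0000 vs cont=0.0000 → 0.0000 [wait]  node(4,4) S=145.4453 payoff=0.0000 vs cont=0.0000 → 0.0000 [wait]  ⇒ S*(4)=59.8216
t_3: node(3,0) S=51.5883 payoff=25.6517 vs cont=24.7440 → 25.6517 [stop]  node(3,1) S=69.3690 payoff=7.8710 vs cont=10.6427 → 10.6427 [wait]  node(3,2) S=93.2779 payoff=0.0000 vs cont=2.0631 → 2.0631 [wait]  node(3,3) S=125.4275 payoff=0.0000 vs cont=0.0000 → 0.0000 [wait]  ⇒ S*(3)=51.5883
t_2: node(2,0) S=59.8216 payoff=17.4184 vs cont=17.8886 → 17.8886 [wait]  node(2,1) S=80.4400 payoff=0.0000 vs cont=6.2523 → 6.2523 [wait]  node(2,2) S=108.1648 payoff=0.0000 vs cont=1.0132 → 1.0132 [wait]  ⇒ S*(2)=-
t_1: node(1,0) S=69.3690 payoff=7.8710 vs cont=11.8935 → 11.8935 [wait]  node(1,1) S=93.2779 payoff=0.0000 vs cont=3.5742 → 3.5742 [wait]  ⇒ S*(1)=-
t_0: node(0,0) S=80.4400 payoff=0.0000 vs cont=7.6178 → 7.6178 [wait]  ⇒ S*(0)=-

price = 7.6178
boundary = - - - 51.5883 59.8216 51.5883
tree:
7.6178
11.8935 3.5742
17.8886 6.2523 1.0132
25.6517 10.6427 2.0631 0.0000
32.7518 17.4184 4.2010 0.0000 0.0000
38.8748 25.6517 8.5542 0.0000 0.0000 0.0000
44.1550 32.7518 17.4184 0.0000 0.0000 0.0000 0.0000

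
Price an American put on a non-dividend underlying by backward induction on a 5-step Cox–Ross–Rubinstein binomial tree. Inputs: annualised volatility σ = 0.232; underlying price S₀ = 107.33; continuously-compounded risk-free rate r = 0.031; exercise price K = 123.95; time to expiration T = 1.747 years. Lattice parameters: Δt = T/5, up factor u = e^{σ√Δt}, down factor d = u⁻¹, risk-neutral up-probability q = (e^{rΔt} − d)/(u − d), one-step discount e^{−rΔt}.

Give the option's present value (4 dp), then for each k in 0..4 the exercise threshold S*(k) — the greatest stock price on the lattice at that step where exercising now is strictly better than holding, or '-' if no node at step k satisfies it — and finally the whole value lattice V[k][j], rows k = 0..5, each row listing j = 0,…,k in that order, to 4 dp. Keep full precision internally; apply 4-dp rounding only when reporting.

price = 20.5630
boundary = - 93.5759 81.5844 93.5759 107.3300
tree:
20.5630
30.3741 11.4028
42.3656 19.0314 4.1815
52.8205 30.3741 8.3390 0.2021
61.9356 42.3656 16.6200 0.4131 0.0000
69.8826 52.8205 30.3741 0.8443 0.0000 0.0000

params: Δt=0.34940 u=1.14698 d=0.87185 q=0.50535 e^(-rΔt)=0.98923
t_5 payoffs: 69.8826 52.8205 30.3741 0.8443 0.0000 0.0000
t_4: node(4,0) S=62.0144 payoff=61.9356 vs cont=60.6003 → 61.9356 [stop]  node(4,1) S=81.5844 payoff=42.3656 vs cont=41.0303 → 42.3656 [stop]  node(4,2) S=107.3300 payoff=16.6200 vs cont=15.2847 → 16.6200 [stop]  node(4,3) S=141.2002 payoff=0.0000 vs cont=0.4131 → 0.4131 [wait]  node(4,4) S=185.7589 payoff=0.0000 vs cont=0.0000 → 0.0000 [wait]  ⇒ S*(4)=107.3300
t_3: node(3,0) S=71.1295 payoff=52.8205 vs cont=51.4852 → 52.8205 [stop]  node(3,1) S=93.5759 payoff=30.3741 vs cont=29.0388 → 30.3741 [stop]  node(3,2) S=123.1057 payoff=0.8443 vs cont=8.3390 → 8.3390 [wait]  node(3,3) S=161.9543 payoff=0.0000 vs cont=0.2021 → 0.2021 [wait]  ⇒ S*(3)=93.5759
t_2: node(2,0) S=81.5844 payoff=42.3656 vs cont=41.0303 → 42.3656 [stop]  node(2,1) S=107.3300 payoff=16.6200 vs cont=19.0314 → 19.0314 [wait]  node(2,2) S=141.2002 payoff=0.0000 vs cont=4.1815 → 4.1815 [wait]  ⇒ S*(2)=81.5844
t_1: node(1,0) S=93.5759 payoff=30.3741 vs cont=30.2443 → 30.3741 [stop]  node(1,1) S=123.1057 payoff=0.8443 vs cont=11.4028 → 11.4028 [wait]  ⇒ S*(1)=93.5759
t_0: node(0,0) S=107.3300 payoff=16.6200 vs cont=20.5630 → 20.5630 [wait]  ⇒ S*(0)=-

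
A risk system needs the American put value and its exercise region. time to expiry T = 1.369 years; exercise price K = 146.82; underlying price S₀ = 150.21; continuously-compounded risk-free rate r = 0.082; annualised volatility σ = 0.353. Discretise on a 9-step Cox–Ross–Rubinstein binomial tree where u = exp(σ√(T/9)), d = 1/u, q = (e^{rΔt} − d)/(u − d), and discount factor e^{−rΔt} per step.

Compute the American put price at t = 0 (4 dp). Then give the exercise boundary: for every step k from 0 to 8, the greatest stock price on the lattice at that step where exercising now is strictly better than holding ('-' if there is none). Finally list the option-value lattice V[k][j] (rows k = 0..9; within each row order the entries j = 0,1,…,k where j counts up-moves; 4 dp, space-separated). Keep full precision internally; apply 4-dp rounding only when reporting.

params: Δt=0.15211 u=1.14760 d=0.87138 q=0.51107 e^(-rΔt)=0.98760
t_9 payoffs: 103.3114 89.5195 71.3557 47.4342 15.9297 0.0000 0.0000 0.0000 0.0000 0.0000
t_8: node(8,0) S=49.9306 payoff=96.8894 vs cont=95.0695 → 96.8894 [stop]  node(8,1) S=65.7582 payoff=81.0618 vs cont=79.2419 → 81.0618 [stop]  node(8,2) S=86.6030 payoff=60.2170 vs cont=58.3971 → 60.2170 [stop]  node(8,3) S=114.0554 payoff=32.7646 vs cont=30.9447 → 32.7646 [stop]  node(8,4) S=150.2100 payoff=0.0000 vs cont=7.6919 → 7.6919 [wait]  node(8,5) S=197.8253 payoff=0.0000 vs cont=0.0000 → 0.0000 [wait]  node(8,6) S=260.5343 payoff=0.0000 vs cont=0.0000 → 0.0000 [wait]  node(8,7) S=343.1215 payoff=0.0000 vs cont=0.0000 → 0.0000 [wait]  node(8,8) S=451.8881 payoff=0.0000 vs cont=0.0000 → 0.0000 [wait]  ⇒ S*(8)=114.0554
t_7: node(7,0) S=57.3005 payoff=89.5195 vs cont=87.6996 → 89.5195 [stop]  node(7,1) S=75.4643 payoff=71.3557 vs cont=69.5358 → 71.3557 [stop]  node(7,2) S=99.3858 payoff=47.4342 vs cont=45.6143 → 47.4342 [stop]  node(7,3) S=130.8903 payoff=15.9297 vs cont=19.7033 → 19.7033 [wait]  node(7,4) S=172.3814 payoff=0.0000 vs cont=3.7142 → 3.7142 [wait]  node(7,5) S=227.0248 payoff=0.0000 vs cont=0.0000 → 0.0000 [wait]  node(7,6) S=298.9898 payoff=0.0000 vs cont=0.0000 → 0.0000 [wait]  node(7,7) S=393.7671 payoff=0.0000 vs cont=0.0000 → 0.0000 [wait]  ⇒ S*(7)=99.3858
t_6: node(6,0) S=65.7582 payoff=81.0618 vs cont=79.2419 → 81.0618 [stop]  node(6,1) S=86.6030 payoff=60.2170 vs cont=58.3971 → 60.2170 [stop]  node(6,2) S=114.0554 payoff=32.7646 vs cont=32.8493 → 32.8493 [wait]  node(6,3) S=150.2100 payoff=0.0000 vs cont=11.3887 → 11.3887 [wait]  node(6,4) S=197.8253 payoff=0.0000 vs cont=1.7934 → 1.7934 [wait]  node(6,5) S=260.5343 payoff=0.0000 vs cont=0.0000 → 0.0000 [wait]  node(6,6) S=343.1215 payoff=0.0000 vs cont=0.0000 → 0.0000 [wait]  ⇒ S*(6)=86.6030
t_5: node(5,0) S=75.4643 payoff=71.3557 vs cont=69.5358 → 71.3557 [stop]  node(5,1) S=99.3858 payoff=47.4342 vs cont=45.6570 → 47.4342 [stop]  node(5,2) S=130.8903 payoff=15.9297 vs cont=21.6101 → 21.6101 [wait]  node(5,3) S=172.3814 payoff=0.0000 vs cont=6.4044 → 6.4044 [wait]  node(5,4) S=227.0248 payoff=0.0000 vs cont=0.8660 → 0.8660 [wait]  node(5,5) S=298.9898 payoff=0.0000 vs cont=0.0000 → 0.0000 [wait]  ⇒ S*(5)=99.3858
t_4: node(4,0) S=86.6030 payoff=60.2170 vs cont=58.3971 → 60.2170 [stop]  node(4,1) S=114.0554 payoff=32.7646 vs cont=33.8118 → 33.8118 [wait]  node(4,2) S=150.2100 payoff=0.0000 vs cont=13.6673 → 13.6673 [wait]  node(4,3) S=197.8253 payoff=0.0000 vs cont=3.5296 → 3.5296 [wait]  node(4,4) S=260.5343 payoff=0.0000 vs cont=0.4182 → 0.4182 [wait]  ⇒ S*(4)=86.6030
t_3: node(3,0) S=99.3858 payoff=47.4342 vs cont=46.1428 → 47.4342 [stop]  node(3,1) S=130.8903 payoff=15.9297 vs cont=23.2250 → 23.2250 [wait]  node(3,2) S=172.3814 payoff=0.0000 vs cont=8.3810 → 8.3810 [wait]  node(3,3) S=227.0248 payoff=0.0000 vs cont=1.9154 → 1.9154 [wait]  ⇒ S*(3)=99.3858
t_2: node(2,0) S=114.0554 payoff=32.7646 vs cont=34.6269 → 34.6269 [wait]  node(2,1) S=150.2100 payoff=0.0000 vs cont=15.4447 → 15.4447 [wait]  node(2,2) S=197.8253 payoff=0.0000 vs cont=5.0136 → 5.0136 [wait]  ⇒ S*(2)=-
t_1: node(1,0) S=130.8903 payoff=15.9297 vs cont=24.5157 → 24.5157 [wait]  node(1,1) S=172.3814 payoff=0.0000 vs cont=9.9883 → 9.9883 [wait]  ⇒ S*(1)=-
t_0: node(0,0) S=150.2100 payoff=0.0000 vs cont=16.8792 → 16.8792 [wait]  ⇒ S*(0)=-

price = 16.8792
boundary = - - - 99.3858 86.6030 99.3858 86.6030 99.3858 114.0554
tree:
16.8792
24.5157 9.9883
34.6269 15.4447 5.0136
47.4342 23.2250 8.3810 1.9154
60.2170 33.8118 13.6673 3.5296 0.4182
71.3557 47.4342 21.6101 6.4044 0.8660 0.0000
81.0618 60.2170 32.8493 11.3887 1.7934 0.0000 0.0000
89.5195 71.3557 47.4342 19.7033 3.7142 0.0000 0.0000 0.0000
96.8894 81.0618 60.2170 32.7646 7.6919 0.0000 0.0000 0.0000 0.0000
103.3114 89.5195 71.3557 47.4342 15.9297 0.0000 0.0000 0.0000 0.0000 0.0000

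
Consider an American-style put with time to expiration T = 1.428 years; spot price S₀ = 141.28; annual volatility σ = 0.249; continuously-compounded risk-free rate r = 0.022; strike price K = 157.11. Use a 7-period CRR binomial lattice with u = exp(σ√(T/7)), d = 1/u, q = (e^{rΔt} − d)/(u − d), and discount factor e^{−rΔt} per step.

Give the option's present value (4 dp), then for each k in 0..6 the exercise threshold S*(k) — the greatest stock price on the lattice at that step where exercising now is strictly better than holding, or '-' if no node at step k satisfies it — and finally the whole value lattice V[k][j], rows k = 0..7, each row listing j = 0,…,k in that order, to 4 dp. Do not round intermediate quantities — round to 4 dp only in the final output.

Δt=0.20400  u=1.11903  d=0.89363  q=0.49187  discount=0.99552
step 7 (expiry): payoffs max(K−S,0) = 92.8142 76.5967 56.2886 30.8581 0.0000 0.0000 0.0000 0.0000
step 6: (k=6,j=0): S=71.9491, (K−S)⁺=85.1609, hold=84.4574 ⇒ V=85.1609 exercise | (k=6,j=1): S=90.0970, (K−S)⁺=67.0130, hold=66.3095 ⇒ V=67.0130 exercise | (k=6,j=2): S=112.8224, (K−S)⁺=44.2876, hold=43.5840 ⇒ V=44.2876 exercise | (k=6,j=3): S=141.2800, (K−S)⁺=15.8300, hold=15.6097 ⇒ V=15.8300 exercise | (k=6,j=4): S=176.9155, (K−S)⁺=0.0000, hold=0.0000 ⇒ V=0.0000 continue | (k=6,j=5): S=221.5394, (K−S)⁺=0.0000, hold=0.0000 ⇒ V=0.0000 continue | (k=6,j=6): S=277.4190, (K−S)⁺=0.0000, hold=0.0000 ⇒ V=0.0000 continue  boundary S*=141.2800
step 5: (k=5,j=0): S=80.5133, (K−S)⁺=76.5967, hold=75.8932 ⇒ V=76.5967 exercise | (k=5,j=1): S=100.8214, (K−S)⁺=56.2886, hold=55.5850 ⇒ V=56.2886 exercise | (k=5,j=2): S=126.2519, (K−S)⁺=30.8581, hold=30.1545 ⇒ V=30.8581 exercise | (k=5,j=3): S=158.0969, (K−S)⁺=0.0000, hold=8.0077 ⇒ V=8.0077 continue | (k=5,j=4): S=197.9741, (K−S)⁺=0.0000, hold=0.0000 ⇒ V=0.0000 continue | (k=5,j=5): S=247.9098, (K−S)⁺=0.0000, hold=0.0000 ⇒ V=0.0000 continue  boundary S*=126.2519
step 4: (k=4,j=0): S=90.0970, (K−S)⁺=67.0130, hold=66.3095 ⇒ V=67.0130 exercise | (k=4,j=1): S=112.8224, (K−S)⁺=44.2876, hold=43.5840 ⇒ V=44.2876 exercise | (k=4,j=2): S=141.2800, (K−S)⁺=15.8300, hold=19.5308 ⇒ V=19.5308 continue | (k=4,j=3): S=176.9155, (K−S)⁺=0.0000, hold=4.0507 ⇒ V=4.0507 continue | (k=4,j=4): S=221.5394, (K−S)⁺=0.0000, hold=0.0000 ⇒ V=0.0000 continue  boundary S*=112.8224
step 3: (k=3,j=0): S=100.8214, (K−S)⁺=56.2886, hold=55.5850 ⇒ V=56.2886 exercise | (k=3,j=1): S=126.2519, (K−S)⁺=30.8581, hold=31.9667 ⇒ V=31.9667 continue | (k=3,j=2): S=158.0969, (K−S)⁺=0.0000, hold=11.8633 ⇒ V=11.8633 continue | (k=3,j=3): S=197.9741, (K−S)⁺=0.0000, hold=2.0491 ⇒ V=2.0491 continue  boundary S*=100.8214
step 2: (k=2,j=0): S=112.8224, (K−S)⁺=44.2876, hold=44.1269 ⇒ V=44.2876 exercise | (k=2,j=1): S=141.2800, (K−S)⁺=15.8300, hold=21.9796 ⇒ V=21.9796 continue | (k=2,j=2): S=176.9155, (K−S)⁺=0.0000, hold=7.0045 ⇒ V=7.0045 continue  boundary S*=112.8224
step 1: (k=1,j=0): S=126.2519, (K−S)⁺=30.8581, hold=33.1658 ⇒ V=33.1658 continue | (k=1,j=1): S=158.0969, (K−S)⁺=0.0000, hold=14.5483 ⇒ V=14.5483 continue  boundary S*=-
step 0: (k=0,j=0): S=141.2800, (K−S)⁺=15.8300, hold=23.9009 ⇒ V=23.9009 continue  boundary S*=-

price = 23.9009
boundary = - - 112.8224 100.8214 112.8224 126.2519 141.2800
tree:
23.9009
33.1658 14.5483
44.2876 21.9796 7.0045
56.2886 31.9667 11.8633 2.0491
67.0130 44.2876 19.5308 4.0507 0.0000
76.5967 56.2886 30.8581 8.0077 0.0000 0.0000
85.1609 67.0130 44.2876 15.8300 0.0000 0.0000 0.0000
92.8142 76.5967 56.2886 30.8581 0.0000 0.0000 0.0000 0.0000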